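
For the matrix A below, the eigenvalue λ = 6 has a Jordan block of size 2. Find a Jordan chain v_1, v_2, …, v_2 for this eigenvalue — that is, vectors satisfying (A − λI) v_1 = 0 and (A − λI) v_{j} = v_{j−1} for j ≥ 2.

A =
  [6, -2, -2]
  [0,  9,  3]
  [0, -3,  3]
A Jordan chain for λ = 6 of length 2:
v_1 = (-2, 3, -3)ᵀ
v_2 = (0, 1, 0)ᵀ

Let N = A − (6)·I. We want v_2 with N^2 v_2 = 0 but N^1 v_2 ≠ 0; then v_{j-1} := N · v_j for j = 2, …, 2.

Pick v_2 = (0, 1, 0)ᵀ.
Then v_1 = N · v_2 = (-2, 3, -3)ᵀ.

Sanity check: (A − (6)·I) v_1 = (0, 0, 0)ᵀ = 0. ✓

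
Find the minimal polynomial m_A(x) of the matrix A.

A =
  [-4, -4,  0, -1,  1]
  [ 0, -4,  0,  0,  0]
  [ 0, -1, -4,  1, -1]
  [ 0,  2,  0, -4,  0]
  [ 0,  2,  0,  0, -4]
x^2 + 8*x + 16

The characteristic polynomial is χ_A(x) = (x + 4)^5, so the eigenvalues are known. The minimal polynomial is
  m_A(x) = Π_λ (x − λ)^{k_λ}
where k_λ is the size of the *largest* Jordan block for λ (equivalently, the smallest k with (A − λI)^k v = 0 for every generalised eigenvector v of λ).

  λ = -4: largest Jordan block has size 2, contributing (x + 4)^2

So m_A(x) = (x + 4)^2 = x^2 + 8*x + 16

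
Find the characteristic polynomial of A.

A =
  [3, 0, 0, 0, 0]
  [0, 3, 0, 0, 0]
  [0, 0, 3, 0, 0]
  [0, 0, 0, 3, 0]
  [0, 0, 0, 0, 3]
x^5 - 15*x^4 + 90*x^3 - 270*x^2 + 405*x - 243

Expanding det(x·I − A) (e.g. by cofactor expansion or by noting that A is similar to its Jordan form J, which has the same characteristic polynomial as A) gives
  χ_A(x) = x^5 - 15*x^4 + 90*x^3 - 270*x^2 + 405*x - 243
which factors as (x - 3)^5. The eigenvalues (with algebraic multiplicities) are λ = 3 with multiplicity 5.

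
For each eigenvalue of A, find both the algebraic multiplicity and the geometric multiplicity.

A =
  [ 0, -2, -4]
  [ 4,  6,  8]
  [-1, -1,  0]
λ = 2: alg = 3, geom = 2

Step 1 — factor the characteristic polynomial to read off the algebraic multiplicities:
  χ_A(x) = (x - 2)^3

Step 2 — compute geometric multiplicities via the rank-nullity identity g(λ) = n − rank(A − λI):
  rank(A − (2)·I) = 1, so dim ker(A − (2)·I) = n − 1 = 2

Summary:
  λ = 2: algebraic multiplicity = 3, geometric multiplicity = 2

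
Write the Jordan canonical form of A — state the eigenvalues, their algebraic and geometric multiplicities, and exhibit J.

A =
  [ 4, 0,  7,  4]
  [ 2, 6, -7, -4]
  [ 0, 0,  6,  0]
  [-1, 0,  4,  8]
J_3(6) ⊕ J_1(6)

The characteristic polynomial is
  det(x·I − A) = x^4 - 24*x^3 + 216*x^2 - 864*x + 1296 = (x - 6)^4

Eigenvalues and multiplicities (the geometric multiplicity of λ is n − rank(A − λI), which equals the number of Jordan blocks for λ):
  λ = 6: algebraic multiplicity = 4, geometric multiplicity = 2

Determining the block sizes for each eigenvalue:
  λ = 6: with am = 4 and gm = 2, the partition is not yet determined (e.g. several partitions of 4 into 2 parts exist). Let N = A − (6)·I. Computing rank(N^1) = 2, rank(N^2) = 1, rank(N^3) = 0; the number of blocks of size ≥ j is rank(N^{j−1}) − rank(N^j), giving [2, 1, 1]. So we have 1 block(s) of size 3, 1 block(s) of size 1 → block sizes [3, 1]

Assembling the blocks gives a Jordan form
J =
  [6, 1, 0, 0]
  [0, 6, 1, 0]
  [0, 0, 6, 0]
  [0, 0, 0, 6]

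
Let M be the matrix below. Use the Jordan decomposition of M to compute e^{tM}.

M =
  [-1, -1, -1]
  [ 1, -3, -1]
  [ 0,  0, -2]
e^{tM} =
  [t*exp(-2*t) + exp(-2*t), -t*exp(-2*t), -t*exp(-2*t)]
  [t*exp(-2*t), -t*exp(-2*t) + exp(-2*t), -t*exp(-2*t)]
  [0, 0, exp(-2*t)]

Strategy: write M = P · J · P⁻¹ where J is a Jordan canonical form, so e^{tM} = P · e^{tJ} · P⁻¹, and e^{tJ} can be computed block-by-block.

M has Jordan form
J =
  [-2,  1,  0]
  [ 0, -2,  0]
  [ 0,  0, -2]
(up to reordering of blocks).

Per-block formulas:
  For a 1×1 block at λ = -2: exp(t · [-2]) = [e^(-2t)].
  For a 2×2 Jordan block J_2(-2): exp(t · J_2(-2)) = e^(-2t)·(I + t·N), where N is the 2×2 nilpotent shift.

After assembling e^{tJ} and conjugating by P, we get:

e^{tM} =
  [t*exp(-2*t) + exp(-2*t), -t*exp(-2*t), -t*exp(-2*t)]
  [t*exp(-2*t), -t*exp(-2*t) + exp(-2*t), -t*exp(-2*t)]
  [0, 0, exp(-2*t)]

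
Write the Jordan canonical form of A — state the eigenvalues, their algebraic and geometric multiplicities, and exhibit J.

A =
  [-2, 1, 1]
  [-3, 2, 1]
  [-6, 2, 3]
J_2(1) ⊕ J_1(1)

The characteristic polynomial is
  det(x·I − A) = x^3 - 3*x^2 + 3*x - 1 = (x - 1)^3

Eigenvalues and multiplicities (the geometric multiplicity of λ is n − rank(A − λI), which equals the number of Jordan blocks for λ):
  λ = 1: algebraic multiplicity = 3, geometric multiplicity = 2

Determining the block sizes for each eigenvalue:
  λ = 1: 2 blocks summing to 3 forces exactly one block of size 2 and the rest size 1 → block sizes [2, 1]

Assembling the blocks gives a Jordan form
J =
  [1, 1, 0]
  [0, 1, 0]
  [0, 0, 1]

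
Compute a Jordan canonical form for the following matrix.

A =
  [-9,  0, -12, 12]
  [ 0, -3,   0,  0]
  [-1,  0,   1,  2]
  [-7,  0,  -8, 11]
J_1(-3) ⊕ J_1(-3) ⊕ J_2(3)

The characteristic polynomial is
  det(x·I − A) = x^4 - 18*x^2 + 81 = (x - 3)^2*(x + 3)^2

Eigenvalues and multiplicities (the geometric multiplicity of λ is n − rank(A − λI), which equals the number of Jordan blocks for λ):
  λ = -3: algebraic multiplicity = 2, geometric multiplicity = 2
  λ = 3: algebraic multiplicity = 2, geometric multiplicity = 1

Determining the block sizes for each eigenvalue:
  λ = -3: gm = am = 2, so every block has size 1 → block sizes [1, 1]
  λ = 3: one block (gm = 1), so the single block has size am = 2 → block sizes [2]

Assembling the blocks gives a Jordan form
J =
  [-3,  0, 0, 0]
  [ 0, -3, 0, 0]
  [ 0,  0, 3, 1]
  [ 0,  0, 0, 3]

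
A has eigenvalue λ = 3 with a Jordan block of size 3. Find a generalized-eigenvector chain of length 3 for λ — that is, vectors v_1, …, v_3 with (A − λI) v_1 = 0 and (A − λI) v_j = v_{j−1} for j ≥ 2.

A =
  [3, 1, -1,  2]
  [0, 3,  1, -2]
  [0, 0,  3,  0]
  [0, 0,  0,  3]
A Jordan chain for λ = 3 of length 3:
v_1 = (1, 0, 0, 0)ᵀ
v_2 = (-1, 1, 0, 0)ᵀ
v_3 = (0, 0, 1, 0)ᵀ

Let N = A − (3)·I. We want v_3 with N^3 v_3 = 0 but N^2 v_3 ≠ 0; then v_{j-1} := N · v_j for j = 3, …, 2.

Pick v_3 = (0, 0, 1, 0)ᵀ.
Then v_2 = N · v_3 = (-1, 1, 0, 0)ᵀ.
Then v_1 = N · v_2 = (1, 0, 0, 0)ᵀ.

Sanity check: (A − (3)·I) v_1 = (0, 0, 0, 0)ᵀ = 0. ✓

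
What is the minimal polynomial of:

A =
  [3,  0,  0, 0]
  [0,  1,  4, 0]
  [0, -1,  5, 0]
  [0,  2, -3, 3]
x^3 - 9*x^2 + 27*x - 27

The characteristic polynomial is χ_A(x) = (x - 3)^4, so the eigenvalues are known. The minimal polynomial is
  m_A(x) = Π_λ (x − λ)^{k_λ}
where k_λ is the size of the *largest* Jordan block for λ (equivalently, the smallest k with (A − λI)^k v = 0 for every generalised eigenvector v of λ).

  λ = 3: largest Jordan block has size 3, contributing (x − 3)^3

So m_A(x) = (x - 3)^3 = x^3 - 9*x^2 + 27*x - 27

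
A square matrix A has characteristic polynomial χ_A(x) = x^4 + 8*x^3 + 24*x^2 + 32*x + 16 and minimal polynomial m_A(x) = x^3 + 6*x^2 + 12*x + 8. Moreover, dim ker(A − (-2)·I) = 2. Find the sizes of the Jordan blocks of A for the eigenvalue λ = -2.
Block sizes for λ = -2: [3, 1]

Step 1 — from the characteristic polynomial, algebraic multiplicity of λ = -2 is 4. From dim ker(A − (-2)·I) = 2, there are exactly 2 Jordan blocks for λ = -2.
Step 2 — from the minimal polynomial, the factor (x + 2)^3 tells us the largest block for λ = -2 has size 3.
Step 3 — with total size 4, 2 blocks, and largest block 3, the block sizes (in nonincreasing order) are [3, 1].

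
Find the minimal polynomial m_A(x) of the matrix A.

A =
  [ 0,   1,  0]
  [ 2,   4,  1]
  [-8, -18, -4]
x^3

The characteristic polynomial is χ_A(x) = x^3, so the eigenvalues are known. The minimal polynomial is
  m_A(x) = Π_λ (x − λ)^{k_λ}
where k_λ is the size of the *largest* Jordan block for λ (equivalently, the smallest k with (A − λI)^k v = 0 for every generalised eigenvector v of λ).

  λ = 0: largest Jordan block has size 3, contributing (x − 0)^3

So m_A(x) = x^3 = x^3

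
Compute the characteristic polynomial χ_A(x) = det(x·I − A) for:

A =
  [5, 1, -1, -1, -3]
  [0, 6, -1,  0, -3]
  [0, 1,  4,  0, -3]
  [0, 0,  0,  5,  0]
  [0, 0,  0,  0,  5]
x^5 - 25*x^4 + 250*x^3 - 1250*x^2 + 3125*x - 3125

Expanding det(x·I − A) (e.g. by cofactor expansion or by noting that A is similar to its Jordan form J, which has the same characteristic polynomial as A) gives
  χ_A(x) = x^5 - 25*x^4 + 250*x^3 - 1250*x^2 + 3125*x - 3125
which factors as (x - 5)^5. The eigenvalues (with algebraic multiplicities) are λ = 5 with multiplicity 5.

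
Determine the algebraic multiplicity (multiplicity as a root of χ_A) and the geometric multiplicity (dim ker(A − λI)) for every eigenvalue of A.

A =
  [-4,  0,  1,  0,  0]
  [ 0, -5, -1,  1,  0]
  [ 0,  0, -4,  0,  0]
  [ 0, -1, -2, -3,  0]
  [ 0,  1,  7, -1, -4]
λ = -4: alg = 5, geom = 3

Step 1 — factor the characteristic polynomial to read off the algebraic multiplicities:
  χ_A(x) = (x + 4)^5

Step 2 — compute geometric multiplicities via the rank-nullity identity g(λ) = n − rank(A − λI):
  rank(A − (-4)·I) = 2, so dim ker(A − (-4)·I) = n − 2 = 3

Summary:
  λ = -4: algebraic multiplicity = 5, geometric multiplicity = 3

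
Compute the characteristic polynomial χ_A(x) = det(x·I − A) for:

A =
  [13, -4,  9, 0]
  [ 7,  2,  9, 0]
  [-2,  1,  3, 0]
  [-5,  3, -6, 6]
x^4 - 24*x^3 + 216*x^2 - 864*x + 1296

Expanding det(x·I − A) (e.g. by cofactor expansion or by noting that A is similar to its Jordan form J, which has the same characteristic polynomial as A) gives
  χ_A(x) = x^4 - 24*x^3 + 216*x^2 - 864*x + 1296
which factors as (x - 6)^4. The eigenvalues (with algebraic multiplicities) are λ = 6 with multiplicity 4.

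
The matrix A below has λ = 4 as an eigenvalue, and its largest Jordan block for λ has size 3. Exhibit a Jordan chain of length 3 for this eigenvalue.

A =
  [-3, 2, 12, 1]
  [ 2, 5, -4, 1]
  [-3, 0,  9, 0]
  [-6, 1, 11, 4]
A Jordan chain for λ = 4 of length 3:
v_1 = (25, -15, 15, 25)ᵀ
v_2 = (-20, 4, -9, -15)ᵀ
v_3 = (8, 0, 3, 0)ᵀ

Let N = A − (4)·I. We want v_3 with N^3 v_3 = 0 but N^2 v_3 ≠ 0; then v_{j-1} := N · v_j for j = 3, …, 2.

Pick v_3 = (8, 0, 3, 0)ᵀ.
Then v_2 = N · v_3 = (-20, 4, -9, -15)ᵀ.
Then v_1 = N · v_2 = (25, -15, 15, 25)ᵀ.

Sanity check: (A − (4)·I) v_1 = (0, 0, 0, 0)ᵀ = 0. ✓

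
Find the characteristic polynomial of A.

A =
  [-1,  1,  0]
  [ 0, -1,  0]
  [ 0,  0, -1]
x^3 + 3*x^2 + 3*x + 1

Expanding det(x·I − A) (e.g. by cofactor expansion or by noting that A is similar to its Jordan form J, which has the same characteristic polynomial as A) gives
  χ_A(x) = x^3 + 3*x^2 + 3*x + 1
which factors as (x + 1)^3. The eigenvalues (with algebraic multiplicities) are λ = -1 with multiplicity 3.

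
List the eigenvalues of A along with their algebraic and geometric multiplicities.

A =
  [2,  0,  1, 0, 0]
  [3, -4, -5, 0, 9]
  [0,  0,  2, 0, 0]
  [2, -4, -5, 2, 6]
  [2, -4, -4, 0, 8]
λ = 2: alg = 5, geom = 3

Step 1 — factor the characteristic polynomial to read off the algebraic multiplicities:
  χ_A(x) = (x - 2)^5

Step 2 — compute geometric multiplicities via the rank-nullity identity g(λ) = n − rank(A − λI):
  rank(A − (2)·I) = 2, so dim ker(A − (2)·I) = n − 2 = 3

Summary:
  λ = 2: algebraic multiplicity = 5, geometric multiplicity = 3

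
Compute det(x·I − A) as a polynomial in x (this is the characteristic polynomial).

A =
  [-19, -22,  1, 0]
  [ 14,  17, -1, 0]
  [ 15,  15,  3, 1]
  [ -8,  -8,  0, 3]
x^4 - 4*x^3 - 18*x^2 + 108*x - 135

Expanding det(x·I − A) (e.g. by cofactor expansion or by noting that A is similar to its Jordan form J, which has the same characteristic polynomial as A) gives
  χ_A(x) = x^4 - 4*x^3 - 18*x^2 + 108*x - 135
which factors as (x - 3)^3*(x + 5). The eigenvalues (with algebraic multiplicities) are λ = -5 with multiplicity 1, λ = 3 with multiplicity 3.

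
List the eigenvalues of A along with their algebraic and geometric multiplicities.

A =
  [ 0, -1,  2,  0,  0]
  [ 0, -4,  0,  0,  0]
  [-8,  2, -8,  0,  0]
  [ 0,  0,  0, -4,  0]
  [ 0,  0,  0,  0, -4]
λ = -4: alg = 5, geom = 4

Step 1 — factor the characteristic polynomial to read off the algebraic multiplicities:
  χ_A(x) = (x + 4)^5

Step 2 — compute geometric multiplicities via the rank-nullity identity g(λ) = n − rank(A − λI):
  rank(A − (-4)·I) = 1, so dim ker(A − (-4)·I) = n − 1 = 4

Summary:
  λ = -4: algebraic multiplicity = 5, geometric multiplicity = 4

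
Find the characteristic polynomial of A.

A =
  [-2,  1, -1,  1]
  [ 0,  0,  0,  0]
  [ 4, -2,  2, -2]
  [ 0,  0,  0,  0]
x^4

Expanding det(x·I − A) (e.g. by cofactor expansion or by noting that A is similar to its Jordan form J, which has the same characteristic polynomial as A) gives
  χ_A(x) = x^4
which factors as x^4. The eigenvalues (with algebraic multiplicities) are λ = 0 with multiplicity 4.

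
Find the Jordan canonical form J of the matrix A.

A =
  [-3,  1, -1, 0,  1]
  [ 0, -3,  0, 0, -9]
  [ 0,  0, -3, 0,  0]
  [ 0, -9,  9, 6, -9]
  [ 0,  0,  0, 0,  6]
J_2(-3) ⊕ J_1(-3) ⊕ J_1(6) ⊕ J_1(6)

The characteristic polynomial is
  det(x·I − A) = x^5 - 3*x^4 - 45*x^3 + 27*x^2 + 648*x + 972 = (x - 6)^2*(x + 3)^3

Eigenvalues and multiplicities (the geometric multiplicity of λ is n − rank(A − λI), which equals the number of Jordan blocks for λ):
  λ = -3: algebraic multiplicity = 3, geometric multiplicity = 2
  λ = 6: algebraic multiplicity = 2, geometric multiplicity = 2

Determining the block sizes for each eigenvalue:
  λ = -3: 2 blocks summing to 3 forces exactly one block of size 2 and the rest size 1 → block sizes [2, 1]
  λ = 6: gm = am = 2, so every block has size 1 → block sizes [1, 1]

Assembling the blocks gives a Jordan form
J =
  [-3,  1,  0, 0, 0]
  [ 0, -3,  0, 0, 0]
  [ 0,  0, -3, 0, 0]
  [ 0,  0,  0, 6, 0]
  [ 0,  0,  0, 0, 6]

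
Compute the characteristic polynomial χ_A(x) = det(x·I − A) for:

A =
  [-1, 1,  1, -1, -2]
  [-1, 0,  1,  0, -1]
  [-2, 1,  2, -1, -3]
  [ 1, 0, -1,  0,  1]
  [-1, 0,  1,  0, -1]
x^5

Expanding det(x·I − A) (e.g. by cofactor expansion or by noting that A is similar to its Jordan form J, which has the same characteristic polynomial as A) gives
  χ_A(x) = x^5
which factors as x^5. The eigenvalues (with algebraic multiplicities) are λ = 0 with multiplicity 5.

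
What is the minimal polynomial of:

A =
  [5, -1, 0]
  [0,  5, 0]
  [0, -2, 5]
x^2 - 10*x + 25

The characteristic polynomial is χ_A(x) = (x - 5)^3, so the eigenvalues are known. The minimal polynomial is
  m_A(x) = Π_λ (x − λ)^{k_λ}
where k_λ is the size of the *largest* Jordan block for λ (equivalently, the smallest k with (A − λI)^k v = 0 for every generalised eigenvector v of λ).

  λ = 5: largest Jordan block has size 2, contributing (x − 5)^2

So m_A(x) = (x - 5)^2 = x^2 - 10*x + 25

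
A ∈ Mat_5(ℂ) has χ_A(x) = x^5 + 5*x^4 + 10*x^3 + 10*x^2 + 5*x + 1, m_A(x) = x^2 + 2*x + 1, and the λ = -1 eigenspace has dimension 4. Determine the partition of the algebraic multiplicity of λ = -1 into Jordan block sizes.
Block sizes for λ = -1: [2, 1, 1, 1]

Step 1 — from the characteristic polynomial, algebraic multiplicity of λ = -1 is 5. From dim ker(A − (-1)·I) = 4, there are exactly 4 Jordan blocks for λ = -1.
Step 2 — from the minimal polynomial, the factor (x + 1)^2 tells us the largest block for λ = -1 has size 2.
Step 3 — with total size 5, 4 blocks, and largest block 2, the block sizes (in nonincreasing order) are [2, 1, 1, 1].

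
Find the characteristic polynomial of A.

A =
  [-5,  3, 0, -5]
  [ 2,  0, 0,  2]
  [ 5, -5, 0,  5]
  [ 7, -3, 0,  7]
x^4 - 2*x^3

Expanding det(x·I − A) (e.g. by cofactor expansion or by noting that A is similar to its Jordan form J, which has the same characteristic polynomial as A) gives
  χ_A(x) = x^4 - 2*x^3
which factors as x^3*(x - 2). The eigenvalues (with algebraic multiplicities) are λ = 0 with multiplicity 3, λ = 2 with multiplicity 1.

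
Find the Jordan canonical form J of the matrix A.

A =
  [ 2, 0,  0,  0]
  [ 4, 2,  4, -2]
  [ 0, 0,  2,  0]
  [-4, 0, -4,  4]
J_1(2) ⊕ J_1(2) ⊕ J_1(2) ⊕ J_1(4)

The characteristic polynomial is
  det(x·I − A) = x^4 - 10*x^3 + 36*x^2 - 56*x + 32 = (x - 4)*(x - 2)^3

Eigenvalues and multiplicities (the geometric multiplicity of λ is n − rank(A − λI), which equals the number of Jordan blocks for λ):
  λ = 2: algebraic multiplicity = 3, geometric multiplicity = 3
  λ = 4: algebraic multiplicity = 1, geometric multiplicity = 1

Determining the block sizes for each eigenvalue:
  λ = 2: gm = am = 3, so every block has size 1 → block sizes [1, 1, 1]
  λ = 4: one block (gm = 1), so the single block has size am = 1 → block sizes [1]

Assembling the blocks gives a Jordan form
J =
  [2, 0, 0, 0]
  [0, 2, 0, 0]
  [0, 0, 2, 0]
  [0, 0, 0, 4]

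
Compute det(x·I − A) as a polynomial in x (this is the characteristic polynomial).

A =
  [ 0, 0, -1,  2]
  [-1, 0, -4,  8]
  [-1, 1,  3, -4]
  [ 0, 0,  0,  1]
x^4 - 4*x^3 + 6*x^2 - 4*x + 1

Expanding det(x·I − A) (e.g. by cofactor expansion or by noting that A is similar to its Jordan form J, which has the same characteristic polynomial as A) gives
  χ_A(x) = x^4 - 4*x^3 + 6*x^2 - 4*x + 1
which factors as (x - 1)^4. The eigenvalues (with algebraic multiplicities) are λ = 1 with multiplicity 4.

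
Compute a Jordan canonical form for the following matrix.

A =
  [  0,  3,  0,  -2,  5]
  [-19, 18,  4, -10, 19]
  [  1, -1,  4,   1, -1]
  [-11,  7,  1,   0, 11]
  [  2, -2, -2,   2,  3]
J_2(5) ⊕ J_2(5) ⊕ J_1(5)

The characteristic polynomial is
  det(x·I − A) = x^5 - 25*x^4 + 250*x^3 - 1250*x^2 + 3125*x - 3125 = (x - 5)^5

Eigenvalues and multiplicities (the geometric multiplicity of λ is n − rank(A − λI), which equals the number of Jordan blocks for λ):
  λ = 5: algebraic multiplicity = 5, geometric multiplicity = 3

Determining the block sizes for each eigenvalue:
  λ = 5: with am = 5 and gm = 3, the partition is not yet determined (e.g. several partitions of 5 into 3 parts exist). Let N = A − (5)·I. Computing rank(N^1) = 2, rank(N^2) = 0; the number of blocks of size ≥ j is rank(N^{j−1}) − rank(N^j), giving [3, 2]. So we have 2 block(s) of size 2, 1 block(s) of size 1 → block sizes [2, 2, 1]

Assembling the blocks gives a Jordan form
J =
  [5, 1, 0, 0, 0]
  [0, 5, 0, 0, 0]
  [0, 0, 5, 1, 0]
  [0, 0, 0, 5, 0]
  [0, 0, 0, 0, 5]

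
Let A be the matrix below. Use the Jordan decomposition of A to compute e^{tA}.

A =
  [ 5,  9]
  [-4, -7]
e^{tA} =
  [6*t*exp(-t) + exp(-t), 9*t*exp(-t)]
  [-4*t*exp(-t), -6*t*exp(-t) + exp(-t)]

Strategy: write A = P · J · P⁻¹ where J is a Jordan canonical form, so e^{tA} = P · e^{tJ} · P⁻¹, and e^{tJ} can be computed block-by-block.

A has Jordan form
J =
  [-1,  1]
  [ 0, -1]
(up to reordering of blocks).

Per-block formulas:
  For a 2×2 Jordan block J_2(-1): exp(t · J_2(-1)) = e^(-1t)·(I + t·N), where N is the 2×2 nilpotent shift.

After assembling e^{tJ} and conjugating by P, we get:

e^{tA} =
  [6*t*exp(-t) + exp(-t), 9*t*exp(-t)]
  [-4*t*exp(-t), -6*t*exp(-t) + exp(-t)]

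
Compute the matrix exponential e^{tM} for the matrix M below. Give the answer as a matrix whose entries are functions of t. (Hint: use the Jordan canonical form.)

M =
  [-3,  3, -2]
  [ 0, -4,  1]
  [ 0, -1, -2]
e^{tM} =
  [exp(-3*t), -t^2*exp(-3*t)/2 + 3*t*exp(-3*t), t^2*exp(-3*t)/2 - 2*t*exp(-3*t)]
  [0, -t*exp(-3*t) + exp(-3*t), t*exp(-3*t)]
  [0, -t*exp(-3*t), t*exp(-3*t) + exp(-3*t)]

Strategy: write M = P · J · P⁻¹ where J is a Jordan canonical form, so e^{tM} = P · e^{tJ} · P⁻¹, and e^{tJ} can be computed block-by-block.

M has Jordan form
J =
  [-3,  1,  0]
  [ 0, -3,  1]
  [ 0,  0, -3]
(up to reordering of blocks).

Per-block formulas:
  For a 3×3 Jordan block J_3(-3): exp(t · J_3(-3)) = e^(-3t)·(I + t·N + (t^2/2)·N^2), where N is the 3×3 nilpotent shift.

After assembling e^{tJ} and conjugating by P, we get:

e^{tM} =
  [exp(-3*t), -t^2*exp(-3*t)/2 + 3*t*exp(-3*t), t^2*exp(-3*t)/2 - 2*t*exp(-3*t)]
  [0, -t*exp(-3*t) + exp(-3*t), t*exp(-3*t)]
  [0, -t*exp(-3*t), t*exp(-3*t) + exp(-3*t)]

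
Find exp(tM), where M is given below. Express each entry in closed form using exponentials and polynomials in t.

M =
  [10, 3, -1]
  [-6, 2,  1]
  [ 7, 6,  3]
e^{tM} =
  [5*t*exp(5*t) + exp(5*t), 3*t*exp(5*t), -t*exp(5*t)]
  [-5*t^2*exp(5*t)/2 - 6*t*exp(5*t), -3*t^2*exp(5*t)/2 - 3*t*exp(5*t) + exp(5*t), t^2*exp(5*t)/2 + t*exp(5*t)]
  [-15*t^2*exp(5*t)/2 + 7*t*exp(5*t), -9*t^2*exp(5*t)/2 + 6*t*exp(5*t), 3*t^2*exp(5*t)/2 - 2*t*exp(5*t) + exp(5*t)]

Strategy: write M = P · J · P⁻¹ where J is a Jordan canonical form, so e^{tM} = P · e^{tJ} · P⁻¹, and e^{tJ} can be computed block-by-block.

M has Jordan form
J =
  [5, 1, 0]
  [0, 5, 1]
  [0, 0, 5]
(up to reordering of blocks).

Per-block formulas:
  For a 3×3 Jordan block J_3(5): exp(t · J_3(5)) = e^(5t)·(I + t·N + (t^2/2)·N^2), where N is the 3×3 nilpotent shift.

After assembling e^{tJ} and conjugating by P, we get:

e^{tM} =
  [5*t*exp(5*t) + exp(5*t), 3*t*exp(5*t), -t*exp(5*t)]
  [-5*t^2*exp(5*t)/2 - 6*t*exp(5*t), -3*t^2*exp(5*t)/2 - 3*t*exp(5*t) + exp(5*t), t^2*exp(5*t)/2 + t*exp(5*t)]
  [-15*t^2*exp(5*t)/2 + 7*t*exp(5*t), -9*t^2*exp(5*t)/2 + 6*t*exp(5*t), 3*t^2*exp(5*t)/2 - 2*t*exp(5*t) + exp(5*t)]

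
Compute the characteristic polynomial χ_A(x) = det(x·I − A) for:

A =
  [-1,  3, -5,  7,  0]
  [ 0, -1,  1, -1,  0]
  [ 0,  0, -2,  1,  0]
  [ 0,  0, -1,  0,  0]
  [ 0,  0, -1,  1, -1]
x^5 + 5*x^4 + 10*x^3 + 10*x^2 + 5*x + 1

Expanding det(x·I − A) (e.g. by cofactor expansion or by noting that A is similar to its Jordan form J, which has the same characteristic polynomial as A) gives
  χ_A(x) = x^5 + 5*x^4 + 10*x^3 + 10*x^2 + 5*x + 1
which factors as (x + 1)^5. The eigenvalues (with algebraic multiplicities) are λ = -1 with multiplicity 5.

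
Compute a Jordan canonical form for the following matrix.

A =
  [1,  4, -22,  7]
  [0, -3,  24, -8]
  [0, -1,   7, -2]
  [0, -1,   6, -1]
J_3(1) ⊕ J_1(1)

The characteristic polynomial is
  det(x·I − A) = x^4 - 4*x^3 + 6*x^2 - 4*x + 1 = (x - 1)^4

Eigenvalues and multiplicities (the geometric multiplicity of λ is n − rank(A − λI), which equals the number of Jordan blocks for λ):
  λ = 1: algebraic multiplicity = 4, geometric multiplicity = 2

Determining the block sizes for each eigenvalue:
  λ = 1: with am = 4 and gm = 2, the partition is not yet determined (e.g. several partitions of 4 into 2 parts exist). Let N = A − (1)·I. Computing rank(N^1) = 2, rank(N^2) = 1, rank(N^3) = 0; the number of blocks of size ≥ j is rank(N^{j−1}) − rank(N^j), giving [2, 1, 1]. So we have 1 block(s) of size 3, 1 block(s) of size 1 → block sizes [3, 1]

Assembling the blocks gives a Jordan form
J =
  [1, 1, 0, 0]
  [0, 1, 1, 0]
  [0, 0, 1, 0]
  [0, 0, 0, 1]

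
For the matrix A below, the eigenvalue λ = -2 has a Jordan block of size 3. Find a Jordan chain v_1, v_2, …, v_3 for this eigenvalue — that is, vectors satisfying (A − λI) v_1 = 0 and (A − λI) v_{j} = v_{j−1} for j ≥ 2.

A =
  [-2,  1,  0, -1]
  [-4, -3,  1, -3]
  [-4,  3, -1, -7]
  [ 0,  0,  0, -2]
A Jordan chain for λ = -2 of length 3:
v_1 = (-4, 0, -16, 0)ᵀ
v_2 = (0, -4, -4, 0)ᵀ
v_3 = (1, 0, 0, 0)ᵀ

Let N = A − (-2)·I. We want v_3 with N^3 v_3 = 0 but N^2 v_3 ≠ 0; then v_{j-1} := N · v_j for j = 3, …, 2.

Pick v_3 = (1, 0, 0, 0)ᵀ.
Then v_2 = N · v_3 = (0, -4, -4, 0)ᵀ.
Then v_1 = N · v_2 = (-4, 0, -16, 0)ᵀ.

Sanity check: (A − (-2)·I) v_1 = (0, 0, 0, 0)ᵀ = 0. ✓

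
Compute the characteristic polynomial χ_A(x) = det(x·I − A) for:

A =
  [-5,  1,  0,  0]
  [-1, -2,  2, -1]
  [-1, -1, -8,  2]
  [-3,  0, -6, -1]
x^4 + 16*x^3 + 96*x^2 + 256*x + 256

Expanding det(x·I − A) (e.g. by cofactor expansion or by noting that A is similar to its Jordan form J, which has the same characteristic polynomial as A) gives
  χ_A(x) = x^4 + 16*x^3 + 96*x^2 + 256*x + 256
which factors as (x + 4)^4. The eigenvalues (with algebraic multiplicities) are λ = -4 with multiplicity 4.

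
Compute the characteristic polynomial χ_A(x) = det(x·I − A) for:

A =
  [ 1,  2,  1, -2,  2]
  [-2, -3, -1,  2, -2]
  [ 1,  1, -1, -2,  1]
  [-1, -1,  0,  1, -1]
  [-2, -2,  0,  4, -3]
x^5 + 5*x^4 + 10*x^3 + 10*x^2 + 5*x + 1

Expanding det(x·I − A) (e.g. by cofactor expansion or by noting that A is similar to its Jordan form J, which has the same characteristic polynomial as A) gives
  χ_A(x) = x^5 + 5*x^4 + 10*x^3 + 10*x^2 + 5*x + 1
which factors as (x + 1)^5. The eigenvalues (with algebraic multiplicities) are λ = -1 with multiplicity 5.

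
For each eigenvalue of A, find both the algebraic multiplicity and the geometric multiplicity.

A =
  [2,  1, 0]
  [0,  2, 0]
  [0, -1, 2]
λ = 2: alg = 3, geom = 2

Step 1 — factor the characteristic polynomial to read off the algebraic multiplicities:
  χ_A(x) = (x - 2)^3

Step 2 — compute geometric multiplicities via the rank-nullity identity g(λ) = n − rank(A − λI):
  rank(A − (2)·I) = 1, so dim ker(A − (2)·I) = n − 1 = 2

Summary:
  λ = 2: algebraic multiplicity = 3, geometric multiplicity = 2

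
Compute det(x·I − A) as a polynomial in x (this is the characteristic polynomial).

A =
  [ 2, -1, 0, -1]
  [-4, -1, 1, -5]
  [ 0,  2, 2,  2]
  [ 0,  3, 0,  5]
x^4 - 8*x^3 + 24*x^2 - 32*x + 16

Expanding det(x·I − A) (e.g. by cofactor expansion or by noting that A is similar to its Jordan form J, which has the same characteristic polynomial as A) gives
  χ_A(x) = x^4 - 8*x^3 + 24*x^2 - 32*x + 16
which factors as (x - 2)^4. The eigenvalues (with algebraic multiplicities) are λ = 2 with multiplicity 4.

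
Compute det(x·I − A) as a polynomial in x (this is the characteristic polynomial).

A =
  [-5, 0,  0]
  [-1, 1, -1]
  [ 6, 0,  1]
x^3 + 3*x^2 - 9*x + 5

Expanding det(x·I − A) (e.g. by cofactor expansion or by noting that A is similar to its Jordan form J, which has the same characteristic polynomial as A) gives
  χ_A(x) = x^3 + 3*x^2 - 9*x + 5
which factors as (x - 1)^2*(x + 5). The eigenvalues (with algebraic multiplicities) are λ = -5 with multiplicity 1, λ = 1 with multiplicity 2.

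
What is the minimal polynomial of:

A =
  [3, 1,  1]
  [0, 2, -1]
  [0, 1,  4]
x^2 - 6*x + 9

The characteristic polynomial is χ_A(x) = (x - 3)^3, so the eigenvalues are known. The minimal polynomial is
  m_A(x) = Π_λ (x − λ)^{k_λ}
where k_λ is the size of the *largest* Jordan block for λ (equivalently, the smallest k with (A − λI)^k v = 0 for every generalised eigenvector v of λ).

  λ = 3: largest Jordan block has size 2, contributing (x − 3)^2

So m_A(x) = (x - 3)^2 = x^2 - 6*x + 9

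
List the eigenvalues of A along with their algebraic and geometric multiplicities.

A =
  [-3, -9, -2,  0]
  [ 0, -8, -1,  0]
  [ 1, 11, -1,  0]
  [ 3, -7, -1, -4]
λ = -4: alg = 4, geom = 2

Step 1 — factor the characteristic polynomial to read off the algebraic multiplicities:
  χ_A(x) = (x + 4)^4

Step 2 — compute geometric multiplicities via the rank-nullity identity g(λ) = n − rank(A − λI):
  rank(A − (-4)·I) = 2, so dim ker(A − (-4)·I) = n − 2 = 2

Summary:
  λ = -4: algebraic multiplicity = 4, geometric multiplicity = 2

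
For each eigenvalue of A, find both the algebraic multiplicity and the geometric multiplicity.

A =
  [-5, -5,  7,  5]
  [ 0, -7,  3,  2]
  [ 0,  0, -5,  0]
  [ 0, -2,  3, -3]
λ = -5: alg = 4, geom = 2

Step 1 — factor the characteristic polynomial to read off the algebraic multiplicities:
  χ_A(x) = (x + 5)^4

Step 2 — compute geometric multiplicities via the rank-nullity identity g(λ) = n − rank(A − λI):
  rank(A − (-5)·I) = 2, so dim ker(A − (-5)·I) = n − 2 = 2

Summary:
  λ = -5: algebraic multiplicity = 4, geometric multiplicity = 2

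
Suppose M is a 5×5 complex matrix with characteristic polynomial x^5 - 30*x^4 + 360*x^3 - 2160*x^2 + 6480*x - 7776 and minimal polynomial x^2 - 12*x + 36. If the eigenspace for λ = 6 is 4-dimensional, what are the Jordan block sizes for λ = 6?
Block sizes for λ = 6: [2, 1, 1, 1]

Step 1 — from the characteristic polynomial, algebraic multiplicity of λ = 6 is 5. From dim ker(M − (6)·I) = 4, there are exactly 4 Jordan blocks for λ = 6.
Step 2 — from the minimal polynomial, the factor (x − 6)^2 tells us the largest block for λ = 6 has size 2.
Step 3 — with total size 5, 4 blocks, and largest block 2, the block sizes (in nonincreasing order) are [2, 1, 1, 1].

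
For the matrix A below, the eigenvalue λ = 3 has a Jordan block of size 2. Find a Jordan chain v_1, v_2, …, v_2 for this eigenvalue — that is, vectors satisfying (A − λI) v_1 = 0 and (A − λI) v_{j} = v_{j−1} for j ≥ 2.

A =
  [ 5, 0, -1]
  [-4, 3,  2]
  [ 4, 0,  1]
A Jordan chain for λ = 3 of length 2:
v_1 = (2, -4, 4)ᵀ
v_2 = (1, 0, 0)ᵀ

Let N = A − (3)·I. We want v_2 with N^2 v_2 = 0 but N^1 v_2 ≠ 0; then v_{j-1} := N · v_j for j = 2, …, 2.

Pick v_2 = (1, 0, 0)ᵀ.
Then v_1 = N · v_2 = (2, -4, 4)ᵀ.

Sanity check: (A − (3)·I) v_1 = (0, 0, 0)ᵀ = 0. ✓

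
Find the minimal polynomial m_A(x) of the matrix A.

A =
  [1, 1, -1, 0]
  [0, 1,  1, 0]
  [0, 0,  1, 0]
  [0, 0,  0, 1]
x^3 - 3*x^2 + 3*x - 1

The characteristic polynomial is χ_A(x) = (x - 1)^4, so the eigenvalues are known. The minimal polynomial is
  m_A(x) = Π_λ (x − λ)^{k_λ}
where k_λ is the size of the *largest* Jordan block for λ (equivalently, the smallest k with (A − λI)^k v = 0 for every generalised eigenvector v of λ).

  λ = 1: largest Jordan block has size 3, contributing (x − 1)^3

So m_A(x) = (x - 1)^3 = x^3 - 3*x^2 + 3*x - 1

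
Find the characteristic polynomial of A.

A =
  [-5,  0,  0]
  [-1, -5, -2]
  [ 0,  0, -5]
x^3 + 15*x^2 + 75*x + 125

Expanding det(x·I − A) (e.g. by cofactor expansion or by noting that A is similar to its Jordan form J, which has the same characteristic polynomial as A) gives
  χ_A(x) = x^3 + 15*x^2 + 75*x + 125
which factors as (x + 5)^3. The eigenvalues (with algebraic multiplicities) are λ = -5 with multiplicity 3.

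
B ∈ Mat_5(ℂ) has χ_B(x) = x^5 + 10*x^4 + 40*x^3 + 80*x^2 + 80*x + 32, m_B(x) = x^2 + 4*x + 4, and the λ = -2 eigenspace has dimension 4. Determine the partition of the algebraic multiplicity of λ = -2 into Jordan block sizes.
Block sizes for λ = -2: [2, 1, 1, 1]

Step 1 — from the characteristic polynomial, algebraic multiplicity of λ = -2 is 5. From dim ker(B − (-2)·I) = 4, there are exactly 4 Jordan blocks for λ = -2.
Step 2 — from the minimal polynomial, the factor (x + 2)^2 tells us the largest block for λ = -2 has size 2.
Step 3 — with total size 5, 4 blocks, and largest block 2, the block sizes (in nonincreasing order) are [2, 1, 1, 1].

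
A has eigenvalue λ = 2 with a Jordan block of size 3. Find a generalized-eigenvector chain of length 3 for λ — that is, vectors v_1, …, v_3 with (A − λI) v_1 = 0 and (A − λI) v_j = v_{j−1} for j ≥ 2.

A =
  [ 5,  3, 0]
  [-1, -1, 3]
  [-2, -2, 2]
A Jordan chain for λ = 2 of length 3:
v_1 = (6, -6, -4)ᵀ
v_2 = (3, -1, -2)ᵀ
v_3 = (1, 0, 0)ᵀ

Let N = A − (2)·I. We want v_3 with N^3 v_3 = 0 but N^2 v_3 ≠ 0; then v_{j-1} := N · v_j for j = 3, …, 2.

Pick v_3 = (1, 0, 0)ᵀ.
Then v_2 = N · v_3 = (3, -1, -2)ᵀ.
Then v_1 = N · v_2 = (6, -6, -4)ᵀ.

Sanity check: (A − (2)·I) v_1 = (0, 0, 0)ᵀ = 0. ✓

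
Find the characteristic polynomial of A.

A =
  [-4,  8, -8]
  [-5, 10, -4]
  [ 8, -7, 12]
x^3 - 18*x^2 + 108*x - 216

Expanding det(x·I − A) (e.g. by cofactor expansion or by noting that A is similar to its Jordan form J, which has the same characteristic polynomial as A) gives
  χ_A(x) = x^3 - 18*x^2 + 108*x - 216
which factors as (x - 6)^3. The eigenvalues (with algebraic multiplicities) are λ = 6 with multiplicity 3.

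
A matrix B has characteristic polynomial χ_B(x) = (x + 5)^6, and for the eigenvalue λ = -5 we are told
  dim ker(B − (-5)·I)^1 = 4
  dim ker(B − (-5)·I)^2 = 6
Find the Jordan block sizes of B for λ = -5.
Block sizes for λ = -5: [2, 2, 1, 1]

From the dimensions of kernels of powers, the number of Jordan blocks of size at least j is d_j − d_{j−1} where d_j = dim ker(N^j) (with d_0 = 0). Computing the differences gives [4, 2].
The number of blocks of size exactly k is (#blocks of size ≥ k) − (#blocks of size ≥ k + 1), so the partition is: 2 block(s) of size 1, 2 block(s) of size 2.
In nonincreasing order the block sizes are [2, 2, 1, 1].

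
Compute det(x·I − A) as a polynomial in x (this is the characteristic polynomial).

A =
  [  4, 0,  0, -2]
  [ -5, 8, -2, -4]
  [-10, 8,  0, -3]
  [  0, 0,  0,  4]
x^4 - 16*x^3 + 96*x^2 - 256*x + 256

Expanding det(x·I − A) (e.g. by cofactor expansion or by noting that A is similar to its Jordan form J, which has the same characteristic polynomial as A) gives
  χ_A(x) = x^4 - 16*x^3 + 96*x^2 - 256*x + 256
which factors as (x - 4)^4. The eigenvalues (with algebraic multiplicities) are λ = 4 with multiplicity 4.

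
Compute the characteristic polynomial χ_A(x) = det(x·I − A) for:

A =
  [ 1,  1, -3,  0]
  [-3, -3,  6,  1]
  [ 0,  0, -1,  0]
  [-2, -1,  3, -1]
x^4 + 4*x^3 + 6*x^2 + 4*x + 1

Expanding det(x·I − A) (e.g. by cofactor expansion or by noting that A is similar to its Jordan form J, which has the same characteristic polynomial as A) gives
  χ_A(x) = x^4 + 4*x^3 + 6*x^2 + 4*x + 1
which factors as (x + 1)^4. The eigenvalues (with algebraic multiplicities) are λ = -1 with multiplicity 4.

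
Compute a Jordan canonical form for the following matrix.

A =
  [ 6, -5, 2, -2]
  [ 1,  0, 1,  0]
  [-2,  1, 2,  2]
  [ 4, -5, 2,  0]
J_3(2) ⊕ J_1(2)

The characteristic polynomial is
  det(x·I − A) = x^4 - 8*x^3 + 24*x^2 - 32*x + 16 = (x - 2)^4

Eigenvalues and multiplicities (the geometric multiplicity of λ is n − rank(A − λI), which equals the number of Jordan blocks for λ):
  λ = 2: algebraic multiplicity = 4, geometric multiplicity = 2

Determining the block sizes for each eigenvalue:
  λ = 2: with am = 4 and gm = 2, the partition is not yet determined (e.g. several partitions of 4 into 2 parts exist). Let N = A − (2)·I. Computing rank(N^1) = 2, rank(N^2) = 1, rank(N^3) = 0; the number of blocks of size ≥ j is rank(N^{j−1}) − rank(N^j), giving [2, 1, 1]. So we have 1 block(s) of size 3, 1 block(s) of size 1 → block sizes [3, 1]

Assembling the blocks gives a Jordan form
J =
  [2, 1, 0, 0]
  [0, 2, 1, 0]
  [0, 0, 2, 0]
  [0, 0, 0, 2]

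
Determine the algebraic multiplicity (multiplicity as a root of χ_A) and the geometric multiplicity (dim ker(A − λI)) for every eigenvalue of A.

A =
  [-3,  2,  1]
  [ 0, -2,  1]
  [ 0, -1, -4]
λ = -3: alg = 3, geom = 1

Step 1 — factor the characteristic polynomial to read off the algebraic multiplicities:
  χ_A(x) = (x + 3)^3

Step 2 — compute geometric multiplicities via the rank-nullity identity g(λ) = n − rank(A − λI):
  rank(A − (-3)·I) = 2, so dim ker(A − (-3)·I) = n − 2 = 1

Summary:
  λ = -3: algebraic multiplicity = 3, geometric multiplicity = 1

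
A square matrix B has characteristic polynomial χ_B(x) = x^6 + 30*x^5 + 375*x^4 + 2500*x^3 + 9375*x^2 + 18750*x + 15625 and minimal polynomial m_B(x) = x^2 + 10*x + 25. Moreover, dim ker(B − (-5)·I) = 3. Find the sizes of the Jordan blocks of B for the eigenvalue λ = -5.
Block sizes for λ = -5: [2, 2, 2]

Step 1 — from the characteristic polynomial, algebraic multiplicity of λ = -5 is 6. From dim ker(B − (-5)·I) = 3, there are exactly 3 Jordan blocks for λ = -5.
Step 2 — from the minimal polynomial, the factor (x + 5)^2 tells us the largest block for λ = -5 has size 2.
Step 3 — with total size 6, 3 blocks, and largest block 2, the block sizes (in nonincreasing order) are [2, 2, 2].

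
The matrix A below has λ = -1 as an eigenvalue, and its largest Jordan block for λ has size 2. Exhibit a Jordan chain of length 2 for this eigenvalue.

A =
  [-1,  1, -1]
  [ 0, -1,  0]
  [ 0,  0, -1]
A Jordan chain for λ = -1 of length 2:
v_1 = (1, 0, 0)ᵀ
v_2 = (0, 1, 0)ᵀ

Let N = A − (-1)·I. We want v_2 with N^2 v_2 = 0 but N^1 v_2 ≠ 0; then v_{j-1} := N · v_j for j = 2, …, 2.

Pick v_2 = (0, 1, 0)ᵀ.
Then v_1 = N · v_2 = (1, 0, 0)ᵀ.

Sanity check: (A − (-1)·I) v_1 = (0, 0, 0)ᵀ = 0. ✓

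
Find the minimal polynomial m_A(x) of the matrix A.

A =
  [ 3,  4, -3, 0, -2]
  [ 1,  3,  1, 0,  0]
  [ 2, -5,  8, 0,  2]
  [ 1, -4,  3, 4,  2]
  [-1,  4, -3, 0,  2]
x^3 - 12*x^2 + 48*x - 64

The characteristic polynomial is χ_A(x) = (x - 4)^5, so the eigenvalues are known. The minimal polynomial is
  m_A(x) = Π_λ (x − λ)^{k_λ}
where k_λ is the size of the *largest* Jordan block for λ (equivalently, the smallest k with (A − λI)^k v = 0 for every generalised eigenvector v of λ).

  λ = 4: largest Jordan block has size 3, contributing (x − 4)^3

So m_A(x) = (x - 4)^3 = x^3 - 12*x^2 + 48*x - 64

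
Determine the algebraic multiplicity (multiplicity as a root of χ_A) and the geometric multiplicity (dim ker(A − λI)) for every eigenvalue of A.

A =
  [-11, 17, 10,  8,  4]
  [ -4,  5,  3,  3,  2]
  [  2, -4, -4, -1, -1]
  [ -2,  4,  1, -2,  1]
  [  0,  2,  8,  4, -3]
λ = -3: alg = 5, geom = 2

Step 1 — factor the characteristic polynomial to read off the algebraic multiplicities:
  χ_A(x) = (x + 3)^5

Step 2 — compute geometric multiplicities via the rank-nullity identity g(λ) = n − rank(A − λI):
  rank(A − (-3)·I) = 3, so dim ker(A − (-3)·I) = n − 3 = 2

Summary:
  λ = -3: algebraic multiplicity = 5, geometric multiplicity = 2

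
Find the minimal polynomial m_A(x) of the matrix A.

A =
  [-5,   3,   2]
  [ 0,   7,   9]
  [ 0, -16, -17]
x^3 + 15*x^2 + 75*x + 125

The characteristic polynomial is χ_A(x) = (x + 5)^3, so the eigenvalues are known. The minimal polynomial is
  m_A(x) = Π_λ (x − λ)^{k_λ}
where k_λ is the size of the *largest* Jordan block for λ (equivalently, the smallest k with (A − λI)^k v = 0 for every generalised eigenvector v of λ).

  λ = -5: largest Jordan block has size 3, contributing (x + 5)^3

So m_A(x) = (x + 5)^3 = x^3 + 15*x^2 + 75*x + 125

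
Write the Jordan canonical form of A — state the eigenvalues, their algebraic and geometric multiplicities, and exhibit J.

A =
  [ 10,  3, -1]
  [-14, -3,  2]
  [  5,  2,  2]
J_3(3)

The characteristic polynomial is
  det(x·I − A) = x^3 - 9*x^2 + 27*x - 27 = (x - 3)^3

Eigenvalues and multiplicities (the geometric multiplicity of λ is n − rank(A − λI), which equals the number of Jordan blocks for λ):
  λ = 3: algebraic multiplicity = 3, geometric multiplicity = 1

Determining the block sizes for each eigenvalue:
  λ = 3: one block (gm = 1), so the single block has size am = 3 → block sizes [3]

Assembling the blocks gives a Jordan form
J =
  [3, 1, 0]
  [0, 3, 1]
  [0, 0, 3]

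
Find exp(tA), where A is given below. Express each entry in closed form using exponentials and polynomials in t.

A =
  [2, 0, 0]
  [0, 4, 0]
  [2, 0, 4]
e^{tA} =
  [exp(2*t), 0, 0]
  [0, exp(4*t), 0]
  [exp(4*t) - exp(2*t), 0, exp(4*t)]

Strategy: write A = P · J · P⁻¹ where J is a Jordan canonical form, so e^{tA} = P · e^{tJ} · P⁻¹, and e^{tJ} can be computed block-by-block.

A has Jordan form
J =
  [2, 0, 0]
  [0, 4, 0]
  [0, 0, 4]
(up to reordering of blocks).

Per-block formulas:
  For a 1×1 block at λ = 2: exp(t · [2]) = [e^(2t)].
  For a 1×1 block at λ = 4: exp(t · [4]) = [e^(4t)].

After assembling e^{tJ} and conjugating by P, we get:

e^{tA} =
  [exp(2*t), 0, 0]
  [0, exp(4*t), 0]
  [exp(4*t) - exp(2*t), 0, exp(4*t)]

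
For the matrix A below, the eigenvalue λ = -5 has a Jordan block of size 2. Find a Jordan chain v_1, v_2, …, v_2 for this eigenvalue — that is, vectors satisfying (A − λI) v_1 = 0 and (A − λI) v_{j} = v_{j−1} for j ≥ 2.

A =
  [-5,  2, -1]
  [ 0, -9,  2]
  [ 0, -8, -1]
A Jordan chain for λ = -5 of length 2:
v_1 = (2, -4, -8)ᵀ
v_2 = (0, 1, 0)ᵀ

Let N = A − (-5)·I. We want v_2 with N^2 v_2 = 0 but N^1 v_2 ≠ 0; then v_{j-1} := N · v_j for j = 2, …, 2.

Pick v_2 = (0, 1, 0)ᵀ.
Then v_1 = N · v_2 = (2, -4, -8)ᵀ.

Sanity check: (A − (-5)·I) v_1 = (0, 0, 0)ᵀ = 0. ✓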